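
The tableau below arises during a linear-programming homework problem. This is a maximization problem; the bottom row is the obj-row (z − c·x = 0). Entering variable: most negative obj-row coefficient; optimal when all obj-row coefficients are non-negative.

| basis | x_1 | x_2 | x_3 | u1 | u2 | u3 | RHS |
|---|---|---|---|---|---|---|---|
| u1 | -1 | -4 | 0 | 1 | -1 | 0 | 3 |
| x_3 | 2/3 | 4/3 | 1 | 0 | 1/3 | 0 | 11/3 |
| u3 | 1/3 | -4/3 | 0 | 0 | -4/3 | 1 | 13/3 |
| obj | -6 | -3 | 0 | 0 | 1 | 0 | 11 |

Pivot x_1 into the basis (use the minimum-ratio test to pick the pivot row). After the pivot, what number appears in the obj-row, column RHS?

Ratio test on column x_1 — row 1: entry -1 ≤ 0; row 2: (11/3)/(2/3) = 11/2; row 3: (13/3)/(1/3) = 13. Minimum is 11/2 at row 2 (x_3 leaves); pivot element 2/3.
Divide row 2 by 2/3; eliminate column x_1 from the other rows.
obj-row update in column RHS: 11 − (-6)·(11/2) = 44.

44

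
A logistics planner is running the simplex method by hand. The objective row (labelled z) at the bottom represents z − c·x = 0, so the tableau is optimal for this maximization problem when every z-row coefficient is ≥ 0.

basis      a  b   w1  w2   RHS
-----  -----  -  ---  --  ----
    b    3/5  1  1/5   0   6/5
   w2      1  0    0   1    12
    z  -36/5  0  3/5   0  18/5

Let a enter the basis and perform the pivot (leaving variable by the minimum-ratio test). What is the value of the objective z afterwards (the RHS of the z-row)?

Ratio test on column a — row 1: (6/5)/(3/5) = 2; row 2: 12/1 = 12. Minimum is 2 at row 1 (b leaves); pivot element 3/5.
Pivot on row 1; the z-row RHS becomes 18/5 − (-36/5)·2 = 18.

18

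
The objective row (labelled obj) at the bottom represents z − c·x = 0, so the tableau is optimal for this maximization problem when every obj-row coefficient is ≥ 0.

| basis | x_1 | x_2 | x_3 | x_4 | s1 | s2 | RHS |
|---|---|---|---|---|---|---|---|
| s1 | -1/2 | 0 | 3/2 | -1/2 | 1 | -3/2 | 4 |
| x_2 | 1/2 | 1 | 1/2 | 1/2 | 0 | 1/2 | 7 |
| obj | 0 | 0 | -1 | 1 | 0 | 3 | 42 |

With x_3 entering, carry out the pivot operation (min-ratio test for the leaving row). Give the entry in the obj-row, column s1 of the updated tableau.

Ratio test on column x_3 — row 1: 4/(3/2) = 8/3; row 2: 7/(1/2) = 14. Minimum is 8/3 at row 1 (s1 leaves); pivot element 3/2.
Divide row 1 by 3/2; eliminate column x_3 from the other rows.
obj-row update in column s1: 0 − (-1)·(2/3) = 2/3.

2/3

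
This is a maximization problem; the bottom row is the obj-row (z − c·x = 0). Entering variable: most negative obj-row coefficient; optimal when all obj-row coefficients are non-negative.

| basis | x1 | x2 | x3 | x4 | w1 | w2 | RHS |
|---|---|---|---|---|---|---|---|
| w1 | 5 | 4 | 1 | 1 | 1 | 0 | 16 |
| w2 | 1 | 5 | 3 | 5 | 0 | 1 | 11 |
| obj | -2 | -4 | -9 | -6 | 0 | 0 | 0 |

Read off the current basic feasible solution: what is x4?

x4 is not in the basis, so in the current basic feasible solution x4 = 0.

0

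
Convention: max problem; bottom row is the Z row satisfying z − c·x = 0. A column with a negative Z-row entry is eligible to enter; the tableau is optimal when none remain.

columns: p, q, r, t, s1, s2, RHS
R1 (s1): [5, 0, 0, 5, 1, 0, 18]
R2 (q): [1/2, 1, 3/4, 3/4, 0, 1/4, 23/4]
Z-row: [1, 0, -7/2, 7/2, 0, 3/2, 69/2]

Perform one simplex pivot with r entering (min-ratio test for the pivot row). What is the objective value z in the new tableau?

Ratio test on column r — row 1: entry 0 ≤ 0; row 2: (23/4)/(3/4) = 23/3. Minimum is 23/3 at row 2 (q leaves); pivot element 3/4.
Pivot on row 2; the Z-row RHS becomes 69/2 − (-7/2)·(23/3) = 184/3.

184/3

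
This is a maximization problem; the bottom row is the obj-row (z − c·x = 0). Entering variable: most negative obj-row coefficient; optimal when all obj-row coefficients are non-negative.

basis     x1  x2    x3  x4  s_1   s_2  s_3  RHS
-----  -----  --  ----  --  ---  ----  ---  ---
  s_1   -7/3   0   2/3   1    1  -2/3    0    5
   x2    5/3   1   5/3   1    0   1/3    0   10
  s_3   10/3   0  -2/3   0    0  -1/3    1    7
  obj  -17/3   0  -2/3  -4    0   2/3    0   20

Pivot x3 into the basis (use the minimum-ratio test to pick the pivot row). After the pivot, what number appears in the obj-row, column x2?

Ratio test on column x3 — row 1: 5/(2/3) = 15/2; row 2: 10/(5/3) = 6; row 3: entry -2/3 ≤ 0. Minimum is 6 at row 2 (x2 leaves); pivot element 5/3.
Divide row 2 by 5/3; eliminate column x3 from the other rows.
obj-row update in column x2: 0 − (-2/3)·(3/5) = 2/5.

2/5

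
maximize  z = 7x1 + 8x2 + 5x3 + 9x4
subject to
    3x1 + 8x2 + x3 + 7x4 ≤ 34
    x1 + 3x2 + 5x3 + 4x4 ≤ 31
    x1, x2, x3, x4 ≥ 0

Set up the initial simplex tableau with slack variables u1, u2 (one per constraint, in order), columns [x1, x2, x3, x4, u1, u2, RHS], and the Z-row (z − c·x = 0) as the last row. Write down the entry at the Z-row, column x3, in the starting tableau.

-5

The Z-row carries the negated objective coefficients: the x3 entry is -5.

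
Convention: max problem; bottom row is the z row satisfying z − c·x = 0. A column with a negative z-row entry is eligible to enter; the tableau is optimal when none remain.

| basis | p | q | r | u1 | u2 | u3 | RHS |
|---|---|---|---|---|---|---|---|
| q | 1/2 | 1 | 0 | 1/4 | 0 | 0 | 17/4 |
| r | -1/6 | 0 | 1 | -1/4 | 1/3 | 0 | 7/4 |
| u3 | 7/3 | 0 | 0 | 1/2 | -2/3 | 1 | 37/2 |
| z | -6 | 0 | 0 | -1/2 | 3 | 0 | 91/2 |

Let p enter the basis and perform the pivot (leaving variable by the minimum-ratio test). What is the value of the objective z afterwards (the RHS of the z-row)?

Ratio test on column p — row 1: (17/4)/(1/2) = 17/2; row 2: entry -1/6 ≤ 0; row 3: (37/2)/(7/3) = 111/14. Minimum is 111/14 at row 3 (u3 leaves); pivot element 7/3.
Pivot on row 3; the z-row RHS becomes 91/2 − (-6)·(111/14) = 1303/14.

1303/14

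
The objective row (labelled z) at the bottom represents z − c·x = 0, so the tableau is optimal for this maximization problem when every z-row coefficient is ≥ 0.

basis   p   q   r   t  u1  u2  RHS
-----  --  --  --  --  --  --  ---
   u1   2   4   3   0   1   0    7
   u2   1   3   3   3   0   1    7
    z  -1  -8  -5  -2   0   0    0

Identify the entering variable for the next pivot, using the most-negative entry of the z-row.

q

Negative z-row entries: p: -1, q: -8, r: -5, t: -2.
The most negative is -8 in column q, so q enters.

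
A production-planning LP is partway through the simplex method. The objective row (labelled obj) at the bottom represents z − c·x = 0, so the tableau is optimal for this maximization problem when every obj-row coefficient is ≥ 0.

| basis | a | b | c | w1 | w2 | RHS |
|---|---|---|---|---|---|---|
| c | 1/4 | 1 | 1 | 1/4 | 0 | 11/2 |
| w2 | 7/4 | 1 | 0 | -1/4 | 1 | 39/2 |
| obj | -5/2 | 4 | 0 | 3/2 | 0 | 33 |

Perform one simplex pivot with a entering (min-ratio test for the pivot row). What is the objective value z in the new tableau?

426/7

Ratio test on column a — row 1: (11/2)/(1/4) = 22; row 2: (39/2)/(7/4) = 78/7. Minimum is 78/7 at row 2 (w2 leaves); pivot element 7/4.
Pivot on row 2; the obj-row RHS becomes 33 − (-5/2)·(78/7) = 426/7.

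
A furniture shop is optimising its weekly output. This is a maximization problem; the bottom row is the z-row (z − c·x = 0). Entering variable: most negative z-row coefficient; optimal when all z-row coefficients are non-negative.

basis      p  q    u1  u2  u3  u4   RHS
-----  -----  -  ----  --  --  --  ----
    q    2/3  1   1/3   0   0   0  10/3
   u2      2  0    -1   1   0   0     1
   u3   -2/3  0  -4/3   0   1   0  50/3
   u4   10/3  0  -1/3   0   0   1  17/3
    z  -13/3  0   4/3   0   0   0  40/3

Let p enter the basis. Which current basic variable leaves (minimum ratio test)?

u2

Column p entries and ratios — q: (10/3)/(2/3) = 5; u2: 1/2 = 1/2; u3: -2/3 ≤ 0, skip; u4: (17/3)/(10/3) = 17/10.
Smallest ratio is 1/2 in the row of u2, so u2 leaves.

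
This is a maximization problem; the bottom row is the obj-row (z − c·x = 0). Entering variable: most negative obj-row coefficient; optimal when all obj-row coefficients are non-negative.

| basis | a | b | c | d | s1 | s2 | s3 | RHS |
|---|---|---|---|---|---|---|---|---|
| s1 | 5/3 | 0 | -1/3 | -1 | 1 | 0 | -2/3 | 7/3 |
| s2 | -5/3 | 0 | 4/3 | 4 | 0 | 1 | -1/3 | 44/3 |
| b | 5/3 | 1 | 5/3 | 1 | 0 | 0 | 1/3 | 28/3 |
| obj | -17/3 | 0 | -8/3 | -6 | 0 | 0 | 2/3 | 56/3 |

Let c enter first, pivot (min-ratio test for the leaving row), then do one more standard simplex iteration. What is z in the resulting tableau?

87/2

Ratio test on column c — row 1: entry -1/3 ≤ 0; row 2: (44/3)/(4/3) = 11; row 3: (28/3)/(5/3) = 28/5. Minimum is 28/5 at row 3 (b leaves); pivot element 5/3.
Pivot on row 3; the obj-row RHS becomes 56/3 − (-8/3)·(28/5) = 168/5.
Next entering variable (most negative obj-row entry -22/5): d.
Ratio test on column d — row 1: entry -4/5 ≤ 0; row 2: (36/5)/(16/5) = 9/4; row 3: (28/5)/(3/5) = 28/3. Minimum is 9/4 at row 2 (s2 leaves); pivot element 16/5.
After the second pivot the obj-row RHS is 168/5 − (-22/5)·(9/4) = 87/2.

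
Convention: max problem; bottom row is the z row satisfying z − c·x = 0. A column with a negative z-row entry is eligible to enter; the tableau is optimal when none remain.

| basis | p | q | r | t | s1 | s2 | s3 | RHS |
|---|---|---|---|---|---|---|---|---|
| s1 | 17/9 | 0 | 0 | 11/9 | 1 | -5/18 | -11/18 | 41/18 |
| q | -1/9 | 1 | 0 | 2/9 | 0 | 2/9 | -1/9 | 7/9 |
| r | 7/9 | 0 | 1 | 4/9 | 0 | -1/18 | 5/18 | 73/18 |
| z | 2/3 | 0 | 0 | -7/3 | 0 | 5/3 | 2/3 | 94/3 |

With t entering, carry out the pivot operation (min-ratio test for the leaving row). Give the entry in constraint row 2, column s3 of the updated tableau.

0

Ratio test on column t — row 1: (41/18)/(11/9) = 41/22; row 2: (7/9)/(2/9) = 7/2; row 3: (73/18)/(4/9) = 73/8. Minimum is 41/22 at row 1 (s1 leaves); pivot element 11/9.
Divide row 1 by 11/9; eliminate column t from the other rows.
Row 2 update in column s3: -1/9 − (2/9)·(-1/2) = 0.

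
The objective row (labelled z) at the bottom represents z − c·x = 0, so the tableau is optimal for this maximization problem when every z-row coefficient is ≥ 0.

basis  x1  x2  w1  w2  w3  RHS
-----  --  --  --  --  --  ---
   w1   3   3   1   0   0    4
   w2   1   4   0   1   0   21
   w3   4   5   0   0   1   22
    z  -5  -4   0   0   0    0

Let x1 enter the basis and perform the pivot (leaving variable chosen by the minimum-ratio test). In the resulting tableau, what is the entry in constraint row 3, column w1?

-4/3

Ratio test on column x1 — row 1: 4/3 = 4/3; row 2: 21/1 = 21; row 3: 22/4 = 11/2. Minimum is 4/3 at row 1 (w1 leaves); pivot element 3.
Divide row 1 by 3; eliminate column x1 from the other rows.
Row 3 update in column w1: 0 − 4·(1/3) = -4/3.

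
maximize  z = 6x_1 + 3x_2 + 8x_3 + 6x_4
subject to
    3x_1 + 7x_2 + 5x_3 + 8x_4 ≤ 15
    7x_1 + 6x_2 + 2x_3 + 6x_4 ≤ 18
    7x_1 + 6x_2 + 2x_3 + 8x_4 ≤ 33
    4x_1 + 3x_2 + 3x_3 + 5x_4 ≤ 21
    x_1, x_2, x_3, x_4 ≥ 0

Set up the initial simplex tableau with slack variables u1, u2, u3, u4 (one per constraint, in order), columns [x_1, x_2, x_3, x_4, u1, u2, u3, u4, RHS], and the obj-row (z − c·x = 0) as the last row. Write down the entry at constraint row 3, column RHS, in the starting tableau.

33

The RHS of constraint 3 is b_3 = 33.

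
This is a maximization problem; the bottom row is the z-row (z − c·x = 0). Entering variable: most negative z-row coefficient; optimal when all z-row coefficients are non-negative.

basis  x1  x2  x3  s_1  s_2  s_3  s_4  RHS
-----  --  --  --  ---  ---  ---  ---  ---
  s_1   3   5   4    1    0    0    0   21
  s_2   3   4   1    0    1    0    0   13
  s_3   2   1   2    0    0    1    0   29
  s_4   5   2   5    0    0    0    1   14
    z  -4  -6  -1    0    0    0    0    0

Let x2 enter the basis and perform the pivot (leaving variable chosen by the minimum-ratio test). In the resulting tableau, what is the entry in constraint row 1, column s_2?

Ratio test on column x2 — row 1: 21/5 = 21/5; row 2: 13/4 = 13/4; row 3: 29/1 = 29; row 4: 14/2 = 7. Minimum is 13/4 at row 2 (s_2 leaves); pivot element 4.
Divide row 2 by 4; eliminate column x2 from the other rows.
Row 1 update in column s_2: 0 − 5·(1/4) = -5/4.

-5/4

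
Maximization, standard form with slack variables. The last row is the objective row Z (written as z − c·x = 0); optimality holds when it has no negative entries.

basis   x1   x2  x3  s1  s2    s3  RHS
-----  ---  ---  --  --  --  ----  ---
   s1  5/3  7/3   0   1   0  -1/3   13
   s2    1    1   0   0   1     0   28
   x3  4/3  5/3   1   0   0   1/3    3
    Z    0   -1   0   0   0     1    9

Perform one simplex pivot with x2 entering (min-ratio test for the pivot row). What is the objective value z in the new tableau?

54/5

Ratio test on column x2 — row 1: 13/(7/3) = 39/7; row 2: 28/1 = 28; row 3: 3/(5/3) = 9/5. Minimum is 9/5 at row 3 (x3 leaves); pivot element 5/3.
Pivot on row 3; the Z-row RHS becomes 9 − (-1)·(9/5) = 54/5.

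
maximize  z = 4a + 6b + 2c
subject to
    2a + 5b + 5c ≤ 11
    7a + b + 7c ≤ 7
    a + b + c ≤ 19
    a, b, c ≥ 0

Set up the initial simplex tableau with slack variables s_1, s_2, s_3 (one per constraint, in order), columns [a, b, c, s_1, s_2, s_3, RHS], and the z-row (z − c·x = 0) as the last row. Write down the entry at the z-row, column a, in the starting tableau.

The z-row carries the negated objective coefficients: the a entry is -4.

-4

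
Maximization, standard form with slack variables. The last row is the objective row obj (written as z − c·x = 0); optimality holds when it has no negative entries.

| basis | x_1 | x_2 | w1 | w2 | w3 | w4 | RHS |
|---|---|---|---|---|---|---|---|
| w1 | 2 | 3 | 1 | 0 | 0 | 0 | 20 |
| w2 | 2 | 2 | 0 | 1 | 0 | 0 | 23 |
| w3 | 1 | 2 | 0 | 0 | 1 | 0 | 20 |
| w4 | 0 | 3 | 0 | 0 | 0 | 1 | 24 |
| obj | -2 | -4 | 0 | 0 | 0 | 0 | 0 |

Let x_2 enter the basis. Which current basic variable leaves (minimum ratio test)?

Column x_2 entries and ratios — w1: 20/3 = 20/3; w2: 23/2 = 23/2; w3: 20/2 = 10; w4: 24/3 = 8.
Smallest ratio is 20/3 in the row of w1, so w1 leaves.

w1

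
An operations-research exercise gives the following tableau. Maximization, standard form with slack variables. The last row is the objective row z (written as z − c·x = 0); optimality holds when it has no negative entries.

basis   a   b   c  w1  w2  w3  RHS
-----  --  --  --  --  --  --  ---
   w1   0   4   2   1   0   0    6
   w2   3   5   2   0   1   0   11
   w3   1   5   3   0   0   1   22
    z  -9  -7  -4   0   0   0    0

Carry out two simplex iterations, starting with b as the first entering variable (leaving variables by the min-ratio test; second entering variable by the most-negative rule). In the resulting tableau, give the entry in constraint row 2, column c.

Ratio test on column b — row 1: 6/4 = 3/2; row 2: 11/5 = 11/5; row 3: 22/5 = 22/5. Minimum is 3/2 at row 1 (w1 leaves); pivot element 4.
Divide row 1 by 4; eliminate column b from the other rows.
Second iteration: most negative z-row entry is -9 in column a, so a enters.
Ratio test on column a — row 1: entry 0 ≤ 0; row 2: (7/2)/3 = 7/6; row 3: (29/2)/1 = 29/2. Minimum is 7/6 at row 2 (w2 leaves); pivot element 3.
Divide row 2 by 3; eliminate column a from the other rows.
After both pivots, the entry at constraint row 2, column c is -1/6.

-1/6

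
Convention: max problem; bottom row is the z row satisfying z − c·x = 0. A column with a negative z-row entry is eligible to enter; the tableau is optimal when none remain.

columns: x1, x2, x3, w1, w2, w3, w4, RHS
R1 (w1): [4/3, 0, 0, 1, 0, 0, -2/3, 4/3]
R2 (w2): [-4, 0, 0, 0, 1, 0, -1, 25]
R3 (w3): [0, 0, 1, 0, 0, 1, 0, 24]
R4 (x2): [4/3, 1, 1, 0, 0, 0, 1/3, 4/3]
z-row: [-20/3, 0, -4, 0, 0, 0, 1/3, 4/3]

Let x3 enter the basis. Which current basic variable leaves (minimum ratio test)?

x2

Column x3 entries and ratios — w1: 0 ≤ 0, skip; w2: 0 ≤ 0, skip; w3: 24/1 = 24; x2: (4/3)/1 = 4/3.
Smallest ratio is 4/3 in the row of x2, so x2 leaves.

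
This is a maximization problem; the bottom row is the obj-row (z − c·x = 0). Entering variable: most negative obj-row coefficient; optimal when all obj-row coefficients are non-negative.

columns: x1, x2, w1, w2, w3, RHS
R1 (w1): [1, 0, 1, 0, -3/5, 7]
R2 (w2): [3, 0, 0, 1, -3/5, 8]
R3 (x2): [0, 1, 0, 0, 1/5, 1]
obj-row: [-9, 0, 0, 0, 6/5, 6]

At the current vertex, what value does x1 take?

0

x1 is not in the basis, so in the current basic feasible solution x1 = 0.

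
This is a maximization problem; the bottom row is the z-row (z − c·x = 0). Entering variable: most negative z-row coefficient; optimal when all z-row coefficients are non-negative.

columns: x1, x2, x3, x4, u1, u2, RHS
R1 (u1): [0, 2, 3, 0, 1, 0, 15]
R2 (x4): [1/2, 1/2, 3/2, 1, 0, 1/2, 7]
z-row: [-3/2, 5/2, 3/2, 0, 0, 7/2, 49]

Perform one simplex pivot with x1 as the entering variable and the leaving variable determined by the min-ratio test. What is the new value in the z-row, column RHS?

Ratio test on column x1 — row 1: entry 0 ≤ 0; row 2: 7/(1/2) = 14. Minimum is 14 at row 2 (x4 leaves); pivot element 1/2.
Divide row 2 by 1/2; eliminate column x1 from the other rows.
z-row update in column RHS: 49 − (-3/2)·14 = 70.

70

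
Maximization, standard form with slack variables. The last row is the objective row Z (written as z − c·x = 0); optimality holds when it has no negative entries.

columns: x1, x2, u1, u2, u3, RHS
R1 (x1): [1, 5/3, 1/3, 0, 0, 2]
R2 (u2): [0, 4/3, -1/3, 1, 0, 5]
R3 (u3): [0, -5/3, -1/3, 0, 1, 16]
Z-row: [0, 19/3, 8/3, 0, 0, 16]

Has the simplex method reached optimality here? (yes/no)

yes

Every Z-row coefficient is ≥ 0, so the tableau is optimal.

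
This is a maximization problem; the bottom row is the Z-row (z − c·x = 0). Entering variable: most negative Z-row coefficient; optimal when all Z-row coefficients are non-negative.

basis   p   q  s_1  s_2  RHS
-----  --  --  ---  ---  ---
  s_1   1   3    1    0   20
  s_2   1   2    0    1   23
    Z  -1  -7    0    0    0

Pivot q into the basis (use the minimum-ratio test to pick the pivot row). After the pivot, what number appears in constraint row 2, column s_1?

-2/3

Ratio test on column q — row 1: 20/3 = 20/3; row 2: 23/2 = 23/2. Minimum is 20/3 at row 1 (s_1 leaves); pivot element 3.
Divide row 1 by 3; eliminate column q from the other rows.
Row 2 update in column s_1: 0 − 2·(1/3) = -2/3.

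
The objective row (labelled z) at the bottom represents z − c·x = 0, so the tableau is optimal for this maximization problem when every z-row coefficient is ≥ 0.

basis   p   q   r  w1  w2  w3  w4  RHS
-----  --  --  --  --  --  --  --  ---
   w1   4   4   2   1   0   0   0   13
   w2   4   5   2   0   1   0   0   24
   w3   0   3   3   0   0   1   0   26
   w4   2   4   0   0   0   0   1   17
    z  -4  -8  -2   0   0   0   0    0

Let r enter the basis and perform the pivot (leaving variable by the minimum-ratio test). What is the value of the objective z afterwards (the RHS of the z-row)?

Ratio test on column r — row 1: 13/2 = 13/2; row 2: 24/2 = 12; row 3: 26/3 = 26/3; row 4: entry 0 ≤ 0. Minimum is 13/2 at row 1 (w1 leaves); pivot element 2.
Pivot on row 1; the z-row RHS becomes 0 − (-2)·(13/2) = 13.

13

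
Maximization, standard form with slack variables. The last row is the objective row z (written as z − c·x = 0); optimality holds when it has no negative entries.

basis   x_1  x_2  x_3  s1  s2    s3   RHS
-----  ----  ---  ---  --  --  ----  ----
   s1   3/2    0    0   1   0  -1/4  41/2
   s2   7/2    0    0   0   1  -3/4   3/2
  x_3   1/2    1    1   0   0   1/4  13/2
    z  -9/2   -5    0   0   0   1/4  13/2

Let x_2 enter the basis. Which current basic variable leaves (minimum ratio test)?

x_3

Column x_2 entries and ratios — s1: 0 ≤ 0, skip; s2: 0 ≤ 0, skip; x_3: (13/2)/1 = 13/2.
Smallest ratio is 13/2 in the row of x_3, so x_3 leaves.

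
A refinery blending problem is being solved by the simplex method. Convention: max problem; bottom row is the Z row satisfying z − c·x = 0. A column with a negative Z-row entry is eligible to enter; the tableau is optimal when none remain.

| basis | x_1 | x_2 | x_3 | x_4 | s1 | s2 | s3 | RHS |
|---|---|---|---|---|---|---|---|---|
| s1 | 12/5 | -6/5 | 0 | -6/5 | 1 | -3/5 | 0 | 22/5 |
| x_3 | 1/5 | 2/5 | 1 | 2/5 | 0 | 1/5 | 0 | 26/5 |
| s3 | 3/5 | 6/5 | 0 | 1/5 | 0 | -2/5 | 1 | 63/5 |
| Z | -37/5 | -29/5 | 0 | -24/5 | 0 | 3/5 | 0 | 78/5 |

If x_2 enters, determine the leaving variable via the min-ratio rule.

s3

Column x_2 entries and ratios — s1: -6/5 ≤ 0, skip; x_3: (26/5)/(2/5) = 13; s3: (63/5)/(6/5) = 21/2.
Smallest ratio is 21/2 in the row of s3, so s3 leaves.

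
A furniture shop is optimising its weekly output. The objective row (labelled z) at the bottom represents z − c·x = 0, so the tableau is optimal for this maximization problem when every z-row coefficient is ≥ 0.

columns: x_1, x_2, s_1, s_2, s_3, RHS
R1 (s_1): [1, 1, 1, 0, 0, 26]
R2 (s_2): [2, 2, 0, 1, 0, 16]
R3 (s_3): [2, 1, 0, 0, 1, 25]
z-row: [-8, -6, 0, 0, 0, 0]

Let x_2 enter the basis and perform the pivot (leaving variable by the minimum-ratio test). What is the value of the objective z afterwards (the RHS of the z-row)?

Ratio test on column x_2 — row 1: 26/1 = 26; row 2: 16/2 = 8; row 3: 25/1 = 25. Minimum is 8 at row 2 (s_2 leaves); pivot element 2.
Pivot on row 2; the z-row RHS becomes 0 − (-6)·8 = 48.

48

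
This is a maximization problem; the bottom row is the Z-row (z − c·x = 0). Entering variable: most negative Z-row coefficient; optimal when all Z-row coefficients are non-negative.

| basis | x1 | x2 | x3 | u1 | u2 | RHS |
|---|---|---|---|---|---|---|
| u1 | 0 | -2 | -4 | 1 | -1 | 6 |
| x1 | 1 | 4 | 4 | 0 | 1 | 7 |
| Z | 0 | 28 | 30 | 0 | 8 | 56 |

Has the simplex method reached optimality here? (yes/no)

Every Z-row coefficient is ≥ 0, so the tableau is optimal.

yes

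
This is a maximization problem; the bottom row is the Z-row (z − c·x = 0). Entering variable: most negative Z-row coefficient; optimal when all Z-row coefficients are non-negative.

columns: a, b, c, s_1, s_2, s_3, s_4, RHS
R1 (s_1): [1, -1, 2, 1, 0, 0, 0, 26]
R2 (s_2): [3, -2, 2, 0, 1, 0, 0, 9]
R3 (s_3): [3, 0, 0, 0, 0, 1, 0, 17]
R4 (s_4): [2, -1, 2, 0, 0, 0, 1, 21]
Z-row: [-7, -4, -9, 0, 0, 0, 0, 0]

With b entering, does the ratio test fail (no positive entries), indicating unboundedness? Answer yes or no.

Every constraint-row entry in column b is ≤ 0, so increasing b is unbounded.

yes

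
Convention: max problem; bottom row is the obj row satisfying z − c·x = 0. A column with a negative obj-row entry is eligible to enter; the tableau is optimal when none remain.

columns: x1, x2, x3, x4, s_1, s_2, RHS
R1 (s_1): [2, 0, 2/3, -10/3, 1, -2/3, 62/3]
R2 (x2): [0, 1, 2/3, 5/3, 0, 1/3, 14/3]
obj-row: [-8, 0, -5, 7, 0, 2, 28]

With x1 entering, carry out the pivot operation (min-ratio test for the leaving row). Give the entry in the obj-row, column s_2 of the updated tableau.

-2/3

Ratio test on column x1 — row 1: (62/3)/2 = 31/3; row 2: entry 0 ≤ 0. Minimum is 31/3 at row 1 (s_1 leaves); pivot element 2.
Divide row 1 by 2; eliminate column x1 from the other rows.
obj-row update in column s_2: 2 − (-8)·(-1/3) = -2/3.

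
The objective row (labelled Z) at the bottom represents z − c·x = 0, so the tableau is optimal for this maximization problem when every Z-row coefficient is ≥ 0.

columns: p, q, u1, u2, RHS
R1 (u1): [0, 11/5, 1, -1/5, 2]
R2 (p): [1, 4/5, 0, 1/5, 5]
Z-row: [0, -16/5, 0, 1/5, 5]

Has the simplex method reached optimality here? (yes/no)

no

The Z-row has a negative entry -16/5 in column q, so it is not optimal.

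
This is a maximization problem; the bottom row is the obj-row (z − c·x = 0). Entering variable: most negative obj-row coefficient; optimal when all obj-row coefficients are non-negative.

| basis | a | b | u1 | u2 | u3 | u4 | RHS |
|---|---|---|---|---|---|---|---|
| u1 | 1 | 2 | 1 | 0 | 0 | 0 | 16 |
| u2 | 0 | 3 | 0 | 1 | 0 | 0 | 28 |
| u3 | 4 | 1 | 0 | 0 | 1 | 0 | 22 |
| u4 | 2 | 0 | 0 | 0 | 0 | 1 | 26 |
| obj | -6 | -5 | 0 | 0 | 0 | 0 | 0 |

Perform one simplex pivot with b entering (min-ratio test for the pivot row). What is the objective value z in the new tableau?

40

Ratio test on column b — row 1: 16/2 = 8; row 2: 28/3 = 28/3; row 3: 22/1 = 22; row 4: entry 0 ≤ 0. Minimum is 8 at row 1 (u1 leaves); pivot element 2.
Pivot on row 1; the obj-row RHS becomes 0 − (-5)·8 = 40.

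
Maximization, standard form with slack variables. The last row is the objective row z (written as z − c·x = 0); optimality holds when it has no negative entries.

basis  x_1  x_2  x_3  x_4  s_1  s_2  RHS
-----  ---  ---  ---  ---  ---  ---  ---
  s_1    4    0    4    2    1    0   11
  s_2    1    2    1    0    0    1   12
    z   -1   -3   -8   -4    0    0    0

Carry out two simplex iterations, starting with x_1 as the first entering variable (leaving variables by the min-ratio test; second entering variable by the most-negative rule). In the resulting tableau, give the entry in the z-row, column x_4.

Ratio test on column x_1 — row 1: 11/4 = 11/4; row 2: 12/1 = 12. Minimum is 11/4 at row 1 (s_1 leaves); pivot element 4.
Divide row 1 by 4; eliminate column x_1 from the other rows.
Second iteration: most negative z-row entry is -7 in column x_3, so x_3 enters.
Ratio test on column x_3 — row 1: (11/4)/1 = 11/4; row 2: entry 0 ≤ 0. Minimum is 11/4 at row 1 (x_1 leaves); pivot element 1.
Divide row 1 by 1; eliminate column x_3 from the other rows.
After both pivots, the entry at the z-row, column x_4 is 0.

0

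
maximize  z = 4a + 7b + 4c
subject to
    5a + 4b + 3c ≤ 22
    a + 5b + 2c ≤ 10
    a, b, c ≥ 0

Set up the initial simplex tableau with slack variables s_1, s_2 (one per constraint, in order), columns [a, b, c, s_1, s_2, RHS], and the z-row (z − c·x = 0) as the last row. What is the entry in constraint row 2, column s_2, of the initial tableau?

1

Slack s_2 belongs to constraint 2; its column is the unit vector e_2, so the entry in row 2 is 1.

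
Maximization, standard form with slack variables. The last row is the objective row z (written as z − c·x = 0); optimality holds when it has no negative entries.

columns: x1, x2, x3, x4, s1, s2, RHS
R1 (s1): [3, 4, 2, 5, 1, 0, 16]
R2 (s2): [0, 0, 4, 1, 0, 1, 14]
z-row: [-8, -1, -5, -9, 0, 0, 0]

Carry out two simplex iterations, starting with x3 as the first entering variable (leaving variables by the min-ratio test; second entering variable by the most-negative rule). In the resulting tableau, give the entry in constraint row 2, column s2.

Ratio test on column x3 — row 1: 16/2 = 8; row 2: 14/4 = 7/2. Minimum is 7/2 at row 2 (s2 leaves); pivot element 4.
Divide row 2 by 4; eliminate column x3 from the other rows.
Second iteration: most negative z-row entry is -8 in column x1, so x1 enters.
Ratio test on column x1 — row 1: 9/3 = 3; row 2: entry 0 ≤ 0. Minimum is 3 at row 1 (s1 leaves); pivot element 3.
Divide row 1 by 3; eliminate column x1 from the other rows.
After both pivots, the entry at constraint row 2, column s2 is 1/4.

1/4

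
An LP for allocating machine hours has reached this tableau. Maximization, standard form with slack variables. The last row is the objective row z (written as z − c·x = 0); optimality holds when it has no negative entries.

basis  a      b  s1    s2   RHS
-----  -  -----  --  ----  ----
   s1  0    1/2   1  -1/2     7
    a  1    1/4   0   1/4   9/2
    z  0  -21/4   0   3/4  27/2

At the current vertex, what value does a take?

9/2

a is basic (row 2); its value is the RHS of that row, 9/2.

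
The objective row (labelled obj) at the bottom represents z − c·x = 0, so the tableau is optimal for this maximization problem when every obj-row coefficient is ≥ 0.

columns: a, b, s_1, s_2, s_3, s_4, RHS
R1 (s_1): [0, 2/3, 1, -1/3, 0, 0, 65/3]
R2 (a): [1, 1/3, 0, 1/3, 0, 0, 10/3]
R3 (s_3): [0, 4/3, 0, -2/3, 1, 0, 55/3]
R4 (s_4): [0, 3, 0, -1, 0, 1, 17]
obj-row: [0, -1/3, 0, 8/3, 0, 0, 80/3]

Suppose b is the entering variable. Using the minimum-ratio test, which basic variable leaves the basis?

Column b entries and ratios — s_1: (65/3)/(2/3) = 65/2; a: (10/3)/(1/3) = 10; s_3: (55/3)/(4/3) = 55/4; s_4: 17/3 = 17/3.
Smallest ratio is 17/3 in the row of s_4, so s_4 leaves.

s_4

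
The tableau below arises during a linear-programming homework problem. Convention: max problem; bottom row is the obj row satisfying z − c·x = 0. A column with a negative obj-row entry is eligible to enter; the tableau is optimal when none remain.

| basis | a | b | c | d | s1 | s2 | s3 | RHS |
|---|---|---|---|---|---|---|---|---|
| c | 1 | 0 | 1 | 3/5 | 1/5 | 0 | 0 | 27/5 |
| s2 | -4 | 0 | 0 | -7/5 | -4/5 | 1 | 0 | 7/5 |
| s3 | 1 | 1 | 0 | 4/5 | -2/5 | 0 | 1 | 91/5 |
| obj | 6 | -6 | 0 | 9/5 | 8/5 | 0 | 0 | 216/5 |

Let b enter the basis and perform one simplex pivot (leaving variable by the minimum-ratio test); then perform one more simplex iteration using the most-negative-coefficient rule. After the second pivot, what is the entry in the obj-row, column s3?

6

Ratio test on column b — row 1: entry 0 ≤ 0; row 2: entry 0 ≤ 0; row 3: (91/5)/1 = 91/5. Minimum is 91/5 at row 3 (s3 leaves); pivot element 1.
Divide row 3 by 1; eliminate column b from the other rows.
Second iteration: most negative obj-row entry is -4/5 in column s1, so s1 enters.
Ratio test on column s1 — row 1: (27/5)/(1/5) = 27; row 2: entry -4/5 ≤ 0; row 3: entry -2/5 ≤ 0. Minimum is 27 at row 1 (c leaves); pivot element 1/5.
Divide row 1 by 1/5; eliminate column s1 from the other rows.
After both pivots, the entry at the obj-row, column s3 is 6.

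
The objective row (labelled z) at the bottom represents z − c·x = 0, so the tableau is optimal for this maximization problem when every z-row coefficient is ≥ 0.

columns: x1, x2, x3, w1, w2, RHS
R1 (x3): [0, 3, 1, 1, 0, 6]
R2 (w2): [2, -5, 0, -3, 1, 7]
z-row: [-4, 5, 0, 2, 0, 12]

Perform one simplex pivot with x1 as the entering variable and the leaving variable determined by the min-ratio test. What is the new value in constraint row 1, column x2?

3

Ratio test on column x1 — row 1: entry 0 ≤ 0; row 2: 7/2 = 7/2. Minimum is 7/2 at row 2 (w2 leaves); pivot element 2.
Divide row 2 by 2; eliminate column x1 from the other rows.
Row 1 update in column x2: 3 − 0·(-5/2) = 3.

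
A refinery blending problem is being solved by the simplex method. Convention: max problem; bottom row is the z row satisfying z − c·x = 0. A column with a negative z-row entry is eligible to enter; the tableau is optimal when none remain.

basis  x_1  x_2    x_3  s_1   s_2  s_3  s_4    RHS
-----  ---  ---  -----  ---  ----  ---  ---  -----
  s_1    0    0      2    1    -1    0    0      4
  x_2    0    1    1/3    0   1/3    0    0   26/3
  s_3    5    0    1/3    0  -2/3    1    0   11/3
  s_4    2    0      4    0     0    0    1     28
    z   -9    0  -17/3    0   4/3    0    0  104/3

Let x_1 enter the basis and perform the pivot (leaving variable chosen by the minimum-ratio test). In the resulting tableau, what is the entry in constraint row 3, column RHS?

11/15

Ratio test on column x_1 — row 1: entry 0 ≤ 0; row 2: entry 0 ≤ 0; row 3: (11/3)/5 = 11/15; row 4: 28/2 = 14. Minimum is 11/15 at row 3 (s_3 leaves); pivot element 5.
Divide row 3 by 5; eliminate column x_1 from the other rows.
In the new row 3, the RHS entry is the old entry divided by the pivot: (11/3)/5 = 11/15.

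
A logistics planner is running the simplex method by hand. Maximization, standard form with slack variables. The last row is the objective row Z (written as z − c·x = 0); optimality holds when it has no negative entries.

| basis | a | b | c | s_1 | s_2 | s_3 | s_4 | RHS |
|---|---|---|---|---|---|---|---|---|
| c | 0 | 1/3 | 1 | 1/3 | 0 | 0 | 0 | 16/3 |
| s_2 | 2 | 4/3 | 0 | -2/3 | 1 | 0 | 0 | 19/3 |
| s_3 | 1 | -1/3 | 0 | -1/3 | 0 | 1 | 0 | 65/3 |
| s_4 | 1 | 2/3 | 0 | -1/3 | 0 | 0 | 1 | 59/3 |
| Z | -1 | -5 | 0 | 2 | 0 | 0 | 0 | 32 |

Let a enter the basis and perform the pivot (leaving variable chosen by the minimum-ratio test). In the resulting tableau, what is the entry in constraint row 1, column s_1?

Ratio test on column a — row 1: entry 0 ≤ 0; row 2: (19/3)/2 = 19/6; row 3: (65/3)/1 = 65/3; row 4: (59/3)/1 = 59/3. Minimum is 19/6 at row 2 (s_2 leaves); pivot element 2.
Divide row 2 by 2; eliminate column a from the other rows.
Row 1 update in column s_1: 1/3 − 0·(-1/3) = 1/3.

1/3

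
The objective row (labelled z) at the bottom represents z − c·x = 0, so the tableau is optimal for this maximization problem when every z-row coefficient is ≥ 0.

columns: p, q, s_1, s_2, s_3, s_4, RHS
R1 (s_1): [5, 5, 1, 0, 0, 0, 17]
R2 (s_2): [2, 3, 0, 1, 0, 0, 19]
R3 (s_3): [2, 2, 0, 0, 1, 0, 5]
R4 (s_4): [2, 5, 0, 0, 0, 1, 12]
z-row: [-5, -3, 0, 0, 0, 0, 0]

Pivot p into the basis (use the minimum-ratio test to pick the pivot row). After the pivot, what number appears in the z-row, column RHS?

Ratio test on column p — row 1: 17/5 = 17/5; row 2: 19/2 = 19/2; row 3: 5/2 = 5/2; row 4: 12/2 = 6. Minimum is 5/2 at row 3 (s_3 leaves); pivot element 2.
Divide row 3 by 2; eliminate column p from the other rows.
z-row update in column RHS: 0 − (-5)·(5/2) = 25/2.

25/2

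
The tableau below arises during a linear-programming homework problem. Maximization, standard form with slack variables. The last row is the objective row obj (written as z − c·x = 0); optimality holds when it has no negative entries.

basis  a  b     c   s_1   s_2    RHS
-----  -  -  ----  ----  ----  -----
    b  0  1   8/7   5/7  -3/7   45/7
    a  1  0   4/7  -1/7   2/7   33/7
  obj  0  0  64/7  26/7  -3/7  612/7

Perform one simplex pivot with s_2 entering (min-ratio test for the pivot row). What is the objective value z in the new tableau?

Ratio test on column s_2 — row 1: entry -3/7 ≤ 0; row 2: (33/7)/(2/7) = 33/2. Minimum is 33/2 at row 2 (a leaves); pivot element 2/7.
Pivot on row 2; the obj-row RHS becomes 612/7 − (-3/7)·(33/2) = 189/2.

189/2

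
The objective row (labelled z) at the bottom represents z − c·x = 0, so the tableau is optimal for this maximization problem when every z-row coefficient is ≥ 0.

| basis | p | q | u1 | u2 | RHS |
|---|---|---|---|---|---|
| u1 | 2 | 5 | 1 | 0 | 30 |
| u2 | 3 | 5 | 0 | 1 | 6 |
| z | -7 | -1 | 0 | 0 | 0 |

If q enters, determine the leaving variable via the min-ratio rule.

u2

Column q entries and ratios — u1: 30/5 = 6; u2: 6/5 = 6/5.
Smallest ratio is 6/5 in the row of u2, so u2 leaves.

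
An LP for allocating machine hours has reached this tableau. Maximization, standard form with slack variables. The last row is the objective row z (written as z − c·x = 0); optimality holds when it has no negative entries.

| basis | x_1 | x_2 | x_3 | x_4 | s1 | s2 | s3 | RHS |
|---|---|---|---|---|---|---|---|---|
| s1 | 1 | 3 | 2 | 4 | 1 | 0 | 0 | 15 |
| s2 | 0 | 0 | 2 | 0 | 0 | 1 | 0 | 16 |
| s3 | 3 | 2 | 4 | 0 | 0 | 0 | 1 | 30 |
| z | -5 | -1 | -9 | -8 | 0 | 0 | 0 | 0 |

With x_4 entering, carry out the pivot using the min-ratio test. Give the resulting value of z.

Ratio test on column x_4 — row 1: 15/4 = 15/4; row 2: entry 0 ≤ 0; row 3: entry 0 ≤ 0. Minimum is 15/4 at row 1 (s1 leaves); pivot element 4.
Pivot on row 1; the z-row RHS becomes 0 − (-8)·(15/4) = 30.

30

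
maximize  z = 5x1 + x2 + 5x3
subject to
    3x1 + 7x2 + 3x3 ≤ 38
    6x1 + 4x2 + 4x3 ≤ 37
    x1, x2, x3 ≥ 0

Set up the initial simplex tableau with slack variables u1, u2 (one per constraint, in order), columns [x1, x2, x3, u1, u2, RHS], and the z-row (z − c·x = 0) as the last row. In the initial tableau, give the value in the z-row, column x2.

The z-row carries the negated objective coefficients: the x2 entry is -1.

-1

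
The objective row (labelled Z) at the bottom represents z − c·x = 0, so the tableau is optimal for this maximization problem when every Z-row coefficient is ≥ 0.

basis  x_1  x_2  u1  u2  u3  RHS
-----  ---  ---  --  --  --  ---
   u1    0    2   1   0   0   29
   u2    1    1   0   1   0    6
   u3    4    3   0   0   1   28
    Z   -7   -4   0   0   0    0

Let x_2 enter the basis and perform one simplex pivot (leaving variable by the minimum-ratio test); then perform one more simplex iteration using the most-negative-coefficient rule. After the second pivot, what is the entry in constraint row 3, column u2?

-4

Ratio test on column x_2 — row 1: 29/2 = 29/2; row 2: 6/1 = 6; row 3: 28/3 = 28/3. Minimum is 6 at row 2 (u2 leaves); pivot element 1.
Divide row 2 by 1; eliminate column x_2 from the other rows.
Second iteration: most negative Z-row entry is -3 in column x_1, so x_1 enters.
Ratio test on column x_1 — row 1: entry -2 ≤ 0; row 2: 6/1 = 6; row 3: 10/1 = 10. Minimum is 6 at row 2 (x_2 leaves); pivot element 1.
Divide row 2 by 1; eliminate column x_1 from the other rows.
After both pivots, the entry at constraint row 3, column u2 is -4.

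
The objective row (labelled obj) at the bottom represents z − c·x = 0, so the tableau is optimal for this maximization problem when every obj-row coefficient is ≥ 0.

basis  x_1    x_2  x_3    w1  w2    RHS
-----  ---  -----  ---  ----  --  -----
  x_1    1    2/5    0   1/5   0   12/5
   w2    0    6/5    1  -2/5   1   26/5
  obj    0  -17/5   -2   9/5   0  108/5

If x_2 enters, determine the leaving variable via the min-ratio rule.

Column x_2 entries and ratios — x_1: (12/5)/(2/5) = 6; w2: (26/5)/(6/5) = 13/3.
Smallest ratio is 13/3 in the row of w2, so w2 leaves.

w2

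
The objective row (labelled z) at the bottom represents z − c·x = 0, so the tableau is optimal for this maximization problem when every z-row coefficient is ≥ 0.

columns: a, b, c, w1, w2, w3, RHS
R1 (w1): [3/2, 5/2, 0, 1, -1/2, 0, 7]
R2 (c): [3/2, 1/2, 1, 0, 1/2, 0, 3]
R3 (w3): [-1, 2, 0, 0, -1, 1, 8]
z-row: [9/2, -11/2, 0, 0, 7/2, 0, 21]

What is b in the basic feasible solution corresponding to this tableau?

b is not in the basis, so in the current basic feasible solution b = 0.

0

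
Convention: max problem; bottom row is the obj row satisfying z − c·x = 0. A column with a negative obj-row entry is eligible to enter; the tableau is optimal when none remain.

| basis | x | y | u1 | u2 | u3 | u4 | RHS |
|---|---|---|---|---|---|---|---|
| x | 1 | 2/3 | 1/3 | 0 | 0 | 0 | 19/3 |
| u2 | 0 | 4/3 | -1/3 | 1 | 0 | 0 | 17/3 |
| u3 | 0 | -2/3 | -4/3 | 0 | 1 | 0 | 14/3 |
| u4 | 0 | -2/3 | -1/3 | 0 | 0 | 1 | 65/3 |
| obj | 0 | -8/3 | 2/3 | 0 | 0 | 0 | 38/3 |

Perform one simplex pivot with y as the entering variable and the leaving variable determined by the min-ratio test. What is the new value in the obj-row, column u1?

0

Ratio test on column y — row 1: (19/3)/(2/3) = 19/2; row 2: (17/3)/(4/3) = 17/4; row 3: entry -2/3 ≤ 0; row 4: entry -2/3 ≤ 0. Minimum is 17/4 at row 2 (u2 leaves); pivot element 4/3.
Divide row 2 by 4/3; eliminate column y from the other rows.
obj-row update in column u1: 2/3 − (-8/3)·(-1/4) = 0.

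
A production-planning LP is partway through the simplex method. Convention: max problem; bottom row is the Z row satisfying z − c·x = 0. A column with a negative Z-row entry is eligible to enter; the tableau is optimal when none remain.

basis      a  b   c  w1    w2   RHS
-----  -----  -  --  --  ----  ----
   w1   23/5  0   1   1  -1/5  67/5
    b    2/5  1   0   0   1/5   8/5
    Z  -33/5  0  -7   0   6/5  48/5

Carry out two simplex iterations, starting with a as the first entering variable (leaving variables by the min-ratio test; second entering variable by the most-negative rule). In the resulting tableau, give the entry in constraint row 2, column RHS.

8/5

Ratio test on column a — row 1: (67/5)/(23/5) = 67/23; row 2: (8/5)/(2/5) = 4. Minimum is 67/23 at row 1 (w1 leaves); pivot element 23/5.
Divide row 1 by 23/5; eliminate column a from the other rows.
Second iteration: most negative Z-row entry is -128/23 in column c, so c enters.
Ratio test on column c — row 1: (67/23)/(5/23) = 67/5; row 2: entry -2/23 ≤ 0. Minimum is 67/5 at row 1 (a leaves); pivot element 5/23.
Divide row 1 by 5/23; eliminate column c from the other rows.
After both pivots, the entry at constraint row 2, column RHS is 8/5.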